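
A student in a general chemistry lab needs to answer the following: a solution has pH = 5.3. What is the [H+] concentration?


[H+] = 10^(-pH) = 10^(-5.3)
= 5.01×10^-6 M

5.01×10^-6 M


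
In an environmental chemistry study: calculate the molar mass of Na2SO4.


M(Na2SO4) = 2×22.99 + 1×32.07 + 4×16.0
= 45.98 + 32.07 + 64.0
= 142.05 g/mol

142.05 g/mol


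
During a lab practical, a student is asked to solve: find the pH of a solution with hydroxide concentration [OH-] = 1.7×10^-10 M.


pOH = -log10([OH-]) = -log10(1.7×10^-10)
= 10 - log10(1.7) = 9.77
pH = 14 - pOH = 14 - 9.77 = 4.23

4.23


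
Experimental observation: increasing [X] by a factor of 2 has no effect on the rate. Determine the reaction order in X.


rate ∝ [X]^n
rate ∝ [X]^0
Order in X: 0

0


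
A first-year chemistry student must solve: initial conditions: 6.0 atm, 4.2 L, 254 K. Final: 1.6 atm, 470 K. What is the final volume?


P1V1/T1 = P2V2/T2
V2 = P1V1T2/(T1P2)
= 6.0×4.2×470/(254×1.6)
= 29.144 L

29.144 L


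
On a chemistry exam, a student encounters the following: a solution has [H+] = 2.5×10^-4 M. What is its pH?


pH = -log10([H+]) = -log10(2.5×10^-4)
= 4 - log10(2.5)
= 4 - 0.4
= 3.6

3.6


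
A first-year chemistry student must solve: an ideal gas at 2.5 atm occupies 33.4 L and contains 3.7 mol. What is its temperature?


PV = nRT  (R = 0.08206 L·atm/(mol·K))
T = PV/(nR) = 2.5×33.4/(3.7×0.08206)
= 83.50/0.303622
= 275.01 K

275.01 K


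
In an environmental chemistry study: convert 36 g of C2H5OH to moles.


M(C2H5OH) = 46.07 g/mol
n = mass/M = 36/46.07 = 0.7814 mol

0.7814 mol


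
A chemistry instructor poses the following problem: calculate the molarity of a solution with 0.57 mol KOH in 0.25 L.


M = n/V = 0.57/0.25 = 2.280 mol/L

2.280 M


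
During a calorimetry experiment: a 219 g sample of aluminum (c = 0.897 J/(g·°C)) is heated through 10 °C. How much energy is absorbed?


q = mcΔT = 219 × 0.897 × 10
= 1964.43 J

1964.43 J


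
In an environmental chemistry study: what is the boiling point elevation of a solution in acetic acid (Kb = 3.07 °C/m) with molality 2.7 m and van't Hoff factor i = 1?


ΔTb = Kb × m × i
= 3.07 × 2.7 × 1
= 8.289 °C

8.289 °C


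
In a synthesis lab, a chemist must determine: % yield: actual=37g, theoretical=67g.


% yield = actual/theoretical × 100
= 37/67 × 100
= 55.22%

55.22%


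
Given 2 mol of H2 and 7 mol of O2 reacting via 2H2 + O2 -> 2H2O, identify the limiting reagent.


Mole ratio available / coefficient:
  H2: 2/2 = 1.000
  O2: 7/1 = 7.000
Smaller ratio is limiting.

H2


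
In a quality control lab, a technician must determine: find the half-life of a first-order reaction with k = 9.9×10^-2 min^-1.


t½ = ln2/k = 0.693147/(9.9×10^-2 min^-1)
= 7.001 min

7.001 min


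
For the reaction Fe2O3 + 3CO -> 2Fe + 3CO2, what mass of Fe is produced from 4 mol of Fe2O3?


Mole ratio Fe:Fe2O3 = 2:1
n(Fe) = 4 × 2/1 = 8.000 mol
mass = 8.000 × 55.85 = 446.8 g

446.8 g


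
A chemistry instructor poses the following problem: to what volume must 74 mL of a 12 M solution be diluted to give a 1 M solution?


C1V1 = C2V2
12 × 74 = 1 × V2
V2 = 888/1 = 888.0 mL

888.0 mL


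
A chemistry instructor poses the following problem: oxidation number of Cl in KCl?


halide: -1
Oxidation number: -1

-1


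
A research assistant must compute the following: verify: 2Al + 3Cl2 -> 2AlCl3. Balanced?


Equation: 2Al + 3Cl2 -> 2AlCl3
Check atoms: Al: 2=2, Cl: 6=6
Balanced

Yes, balanced


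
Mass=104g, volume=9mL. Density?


ρ = mass/volume
= 104/9
= 11.556 g/mL

11.556 g/mL


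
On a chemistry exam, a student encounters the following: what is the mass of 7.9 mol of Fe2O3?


M(Fe2O3) = 159.7 g/mol
mass = n × M = 7.9 × 159.7 = 1261.63 g

1261.63 g


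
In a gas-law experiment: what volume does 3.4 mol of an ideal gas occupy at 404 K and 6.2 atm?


PV = nRT  (R = 0.08206 L·atm/(mol·K))
V = nRT/P = 3.4×0.08206×404/6.2
= 18.18 L

18.18 L


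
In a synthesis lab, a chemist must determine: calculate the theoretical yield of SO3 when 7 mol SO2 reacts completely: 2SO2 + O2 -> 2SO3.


Mole ratio SO3:SO2 = 2:2
n(SO3) = 7 × 2/2 = 7.000 mol
mass = 7.000 × 80.07 = 560.49 g

560.49 g


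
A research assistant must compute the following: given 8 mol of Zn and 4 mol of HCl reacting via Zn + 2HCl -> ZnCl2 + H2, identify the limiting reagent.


Mole ratio available / coefficient:
  Zn: 8/1 = 8.000
  HCl: 4/2 = 2.000
Smaller ratio is limiting.

HCl


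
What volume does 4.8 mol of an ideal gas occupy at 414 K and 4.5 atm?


PV = nRT  (R = 0.08206 L·atm/(mol·K))
V = nRT/P = 4.8×0.08206×414/4.5
= 36.238 L

36.238 L


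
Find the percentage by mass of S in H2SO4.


M(H2SO4) = 2×1.008 + 1×32.07 + 4×16.0 = 98.086 g/mol
Mass of S = 1 × 32.07 = 32.07 g/mol
% S = 32.07/98.086 × 100 = 32.70%

32.70%


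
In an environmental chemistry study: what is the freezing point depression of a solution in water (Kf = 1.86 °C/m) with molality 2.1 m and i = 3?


ΔTf = Kf × m × i
= 1.86 × 2.1 × 3
= 11.718 °C

11.718 °C


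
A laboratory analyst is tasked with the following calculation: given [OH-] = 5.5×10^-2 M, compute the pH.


pOH = -log10([OH-]) = -log10(5.5×10^-2)
= 2 - log10(5.5) = 1.26
pH = 14 - pOH = 14 - 1.26 = 12.74

12.74


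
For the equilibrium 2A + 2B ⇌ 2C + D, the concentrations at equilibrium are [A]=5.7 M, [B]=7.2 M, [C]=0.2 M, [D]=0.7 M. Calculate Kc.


Kc = [C]^2[D]/([A]^2[B]^2)
= (0.2^2 × 0.7^1)/(5.7^2 × 7.2^2)
= 0.028/1684.2816
= 1.662×10^-5

1.662×10^-5


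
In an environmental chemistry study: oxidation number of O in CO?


O is usually -2
Oxidation number: -2

-2


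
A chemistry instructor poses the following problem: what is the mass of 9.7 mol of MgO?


M(MgO) = 40.31 g/mol
mass = n × M = 9.7 × 40.31 = 391.01 g

391.01 g


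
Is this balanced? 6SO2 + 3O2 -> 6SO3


Equation: 6SO2 + 3O2 -> 6SO3
Check atoms: O: 18=18, S: 6=6
Balanced

Yes, balanced


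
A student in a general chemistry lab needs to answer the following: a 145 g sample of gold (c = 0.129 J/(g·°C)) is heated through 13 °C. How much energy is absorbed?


q = mcΔT = 145 × 0.129 × 13
= 243.17 J

243.17 J


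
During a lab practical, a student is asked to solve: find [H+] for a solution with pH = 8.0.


[H+] = 10^(-pH) = 10^(-8.0)
= 1.0×10^-8 M

1.0×10^-8 M


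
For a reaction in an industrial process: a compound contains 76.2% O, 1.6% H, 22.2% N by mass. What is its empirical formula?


Assume 100 g sample. Moles of each element:
  O: 76.2/16.0 = 4.763 mol
  H: 1.6/1.008 = 1.587 mol
  N: 22.2/14.01 = 1.585 mol
Divide by smallest (1.585):
  O: 4.763/1.585 = 3.01
  H: 1.587/1.585 = 1.0
  N: 1.585/1.585 = 1.0
Empirical formula: HNO3

HNO3


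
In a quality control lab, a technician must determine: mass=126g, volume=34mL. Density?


ρ = mass/volume
= 126/34
= 3.706 g/mL

3.706 g/mL


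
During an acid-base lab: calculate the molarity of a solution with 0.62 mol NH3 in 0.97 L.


M = n/V = 0.62/0.97 = 0.639 mol/L

0.639 M


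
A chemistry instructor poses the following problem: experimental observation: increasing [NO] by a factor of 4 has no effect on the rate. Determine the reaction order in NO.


rate ∝ [NO]^n
rate ∝ [NO]^0
Order in NO: 0

0


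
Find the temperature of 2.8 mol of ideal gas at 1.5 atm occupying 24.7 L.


PV = nRT  (R = 0.08206 L·atm/(mol·K))
T = PV/(nR) = 1.5×24.7/(2.8×0.08206)
= 37.05/0.229768
= 161.25 K

161.25 K


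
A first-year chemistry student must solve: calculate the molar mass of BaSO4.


M(BaSO4) = 1×137.33 + 1×32.07 + 4×16.0
= 137.33 + 32.07 + 64.0
= 233.4 g/mol

233.4 g/mol


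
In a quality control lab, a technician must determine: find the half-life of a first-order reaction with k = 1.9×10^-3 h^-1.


t½ = ln2/k = 0.693147/(1.9×10^-3 h^-1)
= 364.8 h

364.8 h


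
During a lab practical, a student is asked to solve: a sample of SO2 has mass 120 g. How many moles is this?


M(SO2) = 64.07 g/mol
n = mass/M = 120/64.07 = 1.873 mol

1.873 mol


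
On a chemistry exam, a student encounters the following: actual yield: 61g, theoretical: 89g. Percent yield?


% yield = actual/theoretical × 100
= 61/89 × 100
= 68.54%

68.54%


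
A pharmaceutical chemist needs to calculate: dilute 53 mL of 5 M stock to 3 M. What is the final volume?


C1V1 = C2V2
5 × 53 = 3 × V2
V2 = 265/3 = 88.33 mL

88.33 mL


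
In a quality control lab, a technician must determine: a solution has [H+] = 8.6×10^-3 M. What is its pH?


pH = -log10([H+]) = -log10(8.6×10^-3)
= 3 - log10(8.6)
= 3 - 0.93
= 2.07

2.07


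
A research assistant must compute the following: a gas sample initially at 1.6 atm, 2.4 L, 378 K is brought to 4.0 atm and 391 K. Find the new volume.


P1V1/T1 = P2V2/T2
V2 = P1V1T2/(T1P2)
= 1.6×2.4×391/(378×4.0)
= 0.993 L

0.993 L


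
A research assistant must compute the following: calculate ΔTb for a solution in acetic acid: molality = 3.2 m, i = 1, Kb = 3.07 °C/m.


ΔTb = Kb × m × i
= 3.07 × 3.2 × 1
= 9.824 °C

9.824 °C


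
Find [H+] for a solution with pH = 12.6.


[H+] = 10^(-pH) = 10^(-12.6)
= 2.51×10^-13 M

2.51×10^-13 M


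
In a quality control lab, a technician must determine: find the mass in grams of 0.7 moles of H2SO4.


M(H2SO4) = 98.09 g/mol
mass = n × M = 0.7 × 98.09 = 68.66 g

68.66 g


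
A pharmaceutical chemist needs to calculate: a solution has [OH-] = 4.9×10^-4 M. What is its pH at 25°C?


pOH = -log10([OH-]) = -log10(4.9×10^-4)
= 4 - log10(4.9) = 3.31
pH = 14 - pOH = 14 - 3.31 = 10.69

10.69


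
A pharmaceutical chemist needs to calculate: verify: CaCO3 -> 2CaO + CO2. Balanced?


Equation: CaCO3 -> 2CaO + CO2
Check atoms: C: 1=1, Ca: 1≠2, O: 3≠4
Not balanced

No, not balanced


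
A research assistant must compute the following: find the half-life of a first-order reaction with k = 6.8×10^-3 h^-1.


t½ = ln2/k = 0.693147/(6.8×10^-3 h^-1)
= 101.9 h

101.9 h


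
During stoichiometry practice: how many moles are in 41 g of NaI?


M(NaI) = 149.89 g/mol
n = mass/M = 41/149.89 = 0.2735 mol

0.2735 mol


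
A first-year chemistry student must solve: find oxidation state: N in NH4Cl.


x + 4(+1) + (-1) = 0, so x = -3
Oxidation number: -3

-3


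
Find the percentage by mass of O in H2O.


M(H2O) = 2×1.008 + 1×16.0 = 18.016 g/mol
Mass of O = 1 × 16.0 = 16.00 g/mol
% O = 16.00/18.016 × 100 = 88.81%

88.81%


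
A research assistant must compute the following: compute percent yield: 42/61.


% yield = actual/theoretical × 100
= 42/61 × 100
= 68.85%

68.85%


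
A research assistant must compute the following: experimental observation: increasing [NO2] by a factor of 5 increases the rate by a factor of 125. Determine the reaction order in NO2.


rate ∝ [NO2]^n
5^n = 125 → n = 3
Order in NO2: 3

3


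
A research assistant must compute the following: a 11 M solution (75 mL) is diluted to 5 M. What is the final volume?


C1V1 = C2V2
11 × 75 = 5 × V2
V2 = 825/5 = 165.0 mL

165.0 mL


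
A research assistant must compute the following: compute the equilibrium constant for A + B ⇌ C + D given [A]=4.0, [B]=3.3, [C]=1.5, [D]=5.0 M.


Kc = [C][D]/([A][B])
= (1.5^1 × 5.0^1)/(4.0^1 × 3.3^1)
= 7.5/13.2
= 0.5682

0.5682


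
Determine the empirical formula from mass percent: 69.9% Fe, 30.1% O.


Assume 100 g sample. Moles of each element:
  Fe: 69.9/55.85 = 1.252 mol
  O: 30.1/16.0 = 1.881 mol
Divide by smallest (1.252):
  Fe: 1.252/1.252 = 1.0
  O: 1.881/1.252 = 1.5
Multiply all ratios by 2 to obtain whole numbers.
Empirical formula: Fe2O3

Fe2O3


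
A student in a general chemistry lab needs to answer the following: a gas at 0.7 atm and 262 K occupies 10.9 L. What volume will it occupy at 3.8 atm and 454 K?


P1V1/T1 = P2V2/T2
V2 = P1V1T2/(T1P2)
= 0.7×10.9×454/(262×3.8)
= 3.479 L

3.479 L


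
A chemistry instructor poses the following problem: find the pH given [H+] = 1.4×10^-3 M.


pH = -log10([H+]) = -log10(1.4×10^-3)
= 3 - log10(1.4)
= 3 - 0.15
= 2.85

2.85


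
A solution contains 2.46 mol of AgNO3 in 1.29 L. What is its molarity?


M = n/V = 2.46/1.29 = 1.907 mol/L

1.907 M


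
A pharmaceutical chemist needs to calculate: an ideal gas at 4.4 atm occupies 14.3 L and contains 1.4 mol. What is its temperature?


PV = nRT  (R = 0.08206 L·atm/(mol·K))
T = PV/(nR) = 4.4×14.3/(1.4×0.08206)
= 62.92/0.114884
= 547.68 K

547.68 K


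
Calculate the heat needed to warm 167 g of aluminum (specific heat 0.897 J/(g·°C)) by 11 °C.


q = mcΔT = 167 × 0.897 × 11
= 1647.79 J

1647.79 J


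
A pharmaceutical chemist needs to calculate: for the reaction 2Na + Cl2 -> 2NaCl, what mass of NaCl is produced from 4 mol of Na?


Mole ratio NaCl:Na = 2:2
n(NaCl) = 4 × 2/2 = 4.000 mol
mass = 4.000 × 58.44 = 233.76 g

233.76 g


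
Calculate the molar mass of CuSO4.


M(CuSO4) = 1×63.55 + 1×32.07 + 4×16.0
= 63.55 + 32.07 + 64.0
= 159.62 g/mol

159.62 g/mol


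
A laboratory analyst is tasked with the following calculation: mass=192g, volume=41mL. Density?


ρ = mass/volume
= 192/41
= 4.683 g/mL

4.683 g/mL


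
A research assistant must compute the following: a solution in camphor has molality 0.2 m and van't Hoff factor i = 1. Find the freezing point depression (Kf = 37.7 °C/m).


ΔTf = Kf × m × i
= 37.7 × 0.2 × 1
= 7.54 °C

7.54 °C


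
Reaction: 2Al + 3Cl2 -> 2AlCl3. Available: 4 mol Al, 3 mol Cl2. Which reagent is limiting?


Mole ratio available / coefficient:
  Al: 4/2 = 2.000
  Cl2: 3/3 = 1.000
Smaller ratio is limiting.

Cl2


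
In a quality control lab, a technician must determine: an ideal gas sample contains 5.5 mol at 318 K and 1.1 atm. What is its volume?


PV = nRT  (R = 0.08206 L·atm/(mol·K))
V = nRT/P = 5.5×0.08206×318/1.1
= 130.475 L

130.475 L


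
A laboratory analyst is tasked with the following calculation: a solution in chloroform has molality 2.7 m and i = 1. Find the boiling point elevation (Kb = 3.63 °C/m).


ΔTb = Kb × m × i
= 3.63 × 2.7 × 1
= 9.801 °C

9.801 °C


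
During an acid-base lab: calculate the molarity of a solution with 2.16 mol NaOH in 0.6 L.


M = n/V = 2.16/0.6 = 3.600 mol/L

3.600 M


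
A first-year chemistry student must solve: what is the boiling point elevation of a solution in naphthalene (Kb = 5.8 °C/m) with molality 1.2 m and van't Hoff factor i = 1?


ΔTb = Kb × m × i
= 5.8 × 1.2 × 1
= 6.96 °C

6.96 °C


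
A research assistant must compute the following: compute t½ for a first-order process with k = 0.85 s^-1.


t½ = ln2/k = 0.693147/(0.85 s^-1)
= 0.8155 s

0.8155 s


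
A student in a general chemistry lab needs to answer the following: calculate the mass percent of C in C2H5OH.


M(C2H5OH) = 2×12.01 + 6×1.008 + 1×16.0 = 46.068 g/mol
Mass of C = 2 × 12.01 = 24.02 g/mol
% C = 24.02/46.068 × 100 = 52.14%

52.14%


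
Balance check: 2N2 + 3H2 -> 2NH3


Equation: 2N2 + 3H2 -> 2NH3
Check atoms: H: 6=6, N: 4≠2
Not balanced

No, not balanced


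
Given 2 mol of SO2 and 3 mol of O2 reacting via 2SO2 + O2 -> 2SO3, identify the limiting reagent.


Mole ratio available / coefficient:
  SO2: 2/2 = 1.000
  O2: 3/1 = 3.000
Smaller ratio is limiting.

SO2


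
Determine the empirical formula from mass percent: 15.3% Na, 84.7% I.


Assume 100 g sample. Moles of each element:
  Na: 15.3/22.99 = 0.666 mol
  I: 84.7/126.9 = 0.667 mol
Divide by smallest (0.666):
  Na: 0.666/0.666 = 1.0
  I: 0.667/0.666 = 1.0
Empirical formula: NaI

NaI


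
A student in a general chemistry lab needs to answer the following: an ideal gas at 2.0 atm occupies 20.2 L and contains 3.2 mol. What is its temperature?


PV = nRT  (R = 0.08206 L·atm/(mol·K))
T = PV/(nR) = 2.0×20.2/(3.2×0.08206)
= 40.40/0.262592
= 153.85 K

153.85 K


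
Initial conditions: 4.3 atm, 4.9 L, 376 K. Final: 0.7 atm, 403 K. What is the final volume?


P1V1/T1 = P2V2/T2
V2 = P1V1T2/(T1P2)
= 4.3×4.9×403/(376×0.7)
= 32.261 L

32.261 L


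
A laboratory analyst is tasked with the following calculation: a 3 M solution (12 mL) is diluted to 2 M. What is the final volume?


C1V1 = C2V2
3 × 12 = 2 × V2
V2 = 36/2 = 18.0 mL

18.0 mL


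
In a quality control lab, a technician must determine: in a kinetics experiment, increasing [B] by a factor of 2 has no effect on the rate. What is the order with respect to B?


rate ∝ [B]^n
rate ∝ [B]^0
Order in B: 0

0


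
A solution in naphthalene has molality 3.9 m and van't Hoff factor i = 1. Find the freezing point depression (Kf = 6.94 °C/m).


ΔTf = Kf × m × i
= 6.94 × 3.9 × 1
= 27.066 °C

27.066 °C


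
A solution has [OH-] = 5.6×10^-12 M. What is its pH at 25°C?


pOH = -log10([OH-]) = -log10(5.6×10^-12)
= 12 - log10(5.6) = 11.25
pH = 14 - pOH = 14 - 11.25 = 2.75

2.75


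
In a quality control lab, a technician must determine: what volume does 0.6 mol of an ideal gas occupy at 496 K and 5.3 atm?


PV = nRT  (R = 0.08206 L·atm/(mol·K))
V = nRT/P = 0.6×0.08206×496/5.3
= 4.608 L

4.608 L


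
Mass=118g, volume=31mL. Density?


ρ = mass/volume
= 118/31
= 3.806 g/mL

3.806 g/mL


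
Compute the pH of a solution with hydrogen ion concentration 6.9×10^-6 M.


pH = -log10([H+]) = -log10(6.9×10^-6)
= 6 - log10(6.9)
= 6 - 0.84
= 5.16

5.16


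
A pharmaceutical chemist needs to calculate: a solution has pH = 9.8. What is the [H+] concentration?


[H+] = 10^(-pH) = 10^(-9.8)
= 1.58×10^-10 M

1.58×10^-10 M


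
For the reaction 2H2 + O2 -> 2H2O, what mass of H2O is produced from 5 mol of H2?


Mole ratio H2O:H2 = 2:2
n(H2O) = 5 × 2/2 = 5.000 mol
mass = 5.000 × 18.02 = 90.1 g

90.1 g


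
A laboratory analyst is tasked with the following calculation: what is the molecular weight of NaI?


M(NaI) = 1×22.99 + 1×126.9
= 22.99 + 126.9
= 149.89 g/mol

149.89 g/mol


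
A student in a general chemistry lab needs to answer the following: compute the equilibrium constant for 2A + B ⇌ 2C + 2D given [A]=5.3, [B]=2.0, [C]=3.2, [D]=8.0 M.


Kc = [C]^2[D]^2/([A]^2[B])
= (3.2^2 × 8.0^2)/(5.3^2 × 2.0^1)
= 655.36/56.18
= 11.67

11.67


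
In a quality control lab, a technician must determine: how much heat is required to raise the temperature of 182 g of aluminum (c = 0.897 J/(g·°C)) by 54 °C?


q = mcΔT = 182 × 0.897 × 54
= 8815.72 J

8815.72 J


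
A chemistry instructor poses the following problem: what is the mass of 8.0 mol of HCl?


M(HCl) = 36.46 g/mol
mass = n × M = 8.0 × 36.46 = 291.68 g

291.68 g


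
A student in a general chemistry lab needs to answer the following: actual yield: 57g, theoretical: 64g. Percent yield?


% yield = actual/theoretical × 100
= 57/64 × 100
= 89.06%

89.06%


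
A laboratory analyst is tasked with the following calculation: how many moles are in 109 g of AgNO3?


M(AgNO3) = 169.88 g/mol
n = mass/M = 109/169.88 = 0.6416 mol

0.6416 mol


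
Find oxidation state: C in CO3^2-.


x + 3(-2) = -2, so x = +4
Oxidation number: +4

+4


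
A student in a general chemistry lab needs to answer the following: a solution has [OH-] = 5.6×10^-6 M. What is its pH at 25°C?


pOH = -log10([OH-]) = -log10(5.6×10^-6)
= 6 - log10(5.6) = 5.25
pH = 14 - pOH = 14 - 5.25 = 8.75

8.75


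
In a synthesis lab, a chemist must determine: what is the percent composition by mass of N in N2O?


M(N2O) = 2×14.01 + 1×16.0 = 44.02 g/mol
Mass of N = 2 × 14.01 = 28.02 g/mol
% N = 28.02/44.02 × 100 = 63.65%

63.65%


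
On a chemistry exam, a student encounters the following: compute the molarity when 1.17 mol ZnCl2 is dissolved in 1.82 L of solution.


M = n/V = 1.17/1.82 = 0.643 mol/L

0.643 M


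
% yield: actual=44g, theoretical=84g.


% yield = actual/theoretical × 100
= 44/84 × 100
= 52.38%

52.38%


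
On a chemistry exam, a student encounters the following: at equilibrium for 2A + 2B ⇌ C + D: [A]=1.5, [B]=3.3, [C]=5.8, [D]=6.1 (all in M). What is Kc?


Kc = [C][D]/([A]^2[B]^2)
= (5.8^1 × 6.1^1)/(1.5^2 × 3.3^2)
= 35.38/24.5025
= 1.444

1.444


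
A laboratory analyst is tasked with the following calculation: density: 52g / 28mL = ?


ρ = mass/volume
= 52/28
= 1.857 g/mL

1.857 g/mL


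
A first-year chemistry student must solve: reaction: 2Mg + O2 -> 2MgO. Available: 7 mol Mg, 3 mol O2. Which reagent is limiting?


Mole ratio available / coefficient:
  Mg: 7/2 = 3.500
  O2: 3/1 = 3.000
Smaller ratio is limiting.

O2


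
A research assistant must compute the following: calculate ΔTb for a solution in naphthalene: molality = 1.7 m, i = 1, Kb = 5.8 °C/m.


ΔTb = Kb × m × i
= 5.8 × 1.7 × 1
= 9.86 °C

9.86 °C


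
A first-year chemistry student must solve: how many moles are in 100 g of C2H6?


M(C2H6) = 30.07 g/mol
n = mass/M = 100/30.07 = 3.3256 mol

3.3256 mol


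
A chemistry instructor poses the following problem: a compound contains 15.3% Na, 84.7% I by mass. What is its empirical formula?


Assume 100 g sample. Moles of each element:
  Na: 15.3/22.99 = 0.666 mol
  I: 84.7/126.9 = 0.667 mol
Divide by smallest (0.666):
  Na: 0.666/0.666 = 1.0
  I: 0.667/0.666 = 1.0
Empirical formula: NaI

NaI


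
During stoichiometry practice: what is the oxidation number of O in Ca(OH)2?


O is usually -2
Oxidation number: -2

-2


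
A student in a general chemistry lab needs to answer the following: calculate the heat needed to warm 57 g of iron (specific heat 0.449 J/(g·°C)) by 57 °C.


q = mcΔT = 57 × 0.449 × 57
= 1458.80 J

1458.80 J


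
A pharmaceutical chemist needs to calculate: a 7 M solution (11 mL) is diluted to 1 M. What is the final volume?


C1V1 = C2V2
7 × 11 = 1 × V2
V2 = 77/1 = 77.0 mL

77.0 mL


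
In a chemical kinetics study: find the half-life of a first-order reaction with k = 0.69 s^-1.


t½ = ln2/k = 0.693147/(0.69 s^-1)
= 1.005 s

1.005 s


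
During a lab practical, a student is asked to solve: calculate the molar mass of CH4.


M(CH4) = 1×12.01 + 4×1.008
= 12.01 + 4.03
= 16.04 g/mol

16.04 g/mol


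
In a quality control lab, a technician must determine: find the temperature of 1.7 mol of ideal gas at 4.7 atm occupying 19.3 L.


PV = nRT  (R = 0.08206 L·atm/(mol·K))
T = PV/(nR) = 4.7×19.3/(1.7×0.08206)
= 90.71/0.139502
= 650.24 K

650.24 K


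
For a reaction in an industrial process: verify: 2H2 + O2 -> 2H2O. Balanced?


Equation: 2H2 + O2 -> 2H2O
Check atoms: H: 4=4, O: 2=2
Balanced

Yes, balanced


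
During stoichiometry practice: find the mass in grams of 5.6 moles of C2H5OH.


M(C2H5OH) = 46.07 g/mol
mass = n × M = 5.6 × 46.07 = 257.99 g

257.99 g


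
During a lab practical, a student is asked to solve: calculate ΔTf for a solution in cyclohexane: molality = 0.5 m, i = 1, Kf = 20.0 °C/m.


ΔTf = Kf × m × i
= 20.0 × 0.5 × 1
= 10.0 °C

10.0 °C


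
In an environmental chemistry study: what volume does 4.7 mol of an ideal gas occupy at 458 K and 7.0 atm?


PV = nRT  (R = 0.08206 L·atm/(mol·K))
V = nRT/P = 4.7×0.08206×458/7.0
= 25.235 L

25.235 L


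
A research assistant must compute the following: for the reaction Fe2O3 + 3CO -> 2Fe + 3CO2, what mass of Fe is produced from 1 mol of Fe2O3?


Mole ratio Fe:Fe2O3 = 2:1
n(Fe) = 1 × 2/1 = 2.000 mol
mass = 2.000 × 55.85 = 111.7 g

111.7 g


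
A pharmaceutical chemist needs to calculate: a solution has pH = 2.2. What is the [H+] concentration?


[H+] = 10^(-pH) = 10^(-2.2)
= 6.31×10^-3 M

6.31×10^-3 M


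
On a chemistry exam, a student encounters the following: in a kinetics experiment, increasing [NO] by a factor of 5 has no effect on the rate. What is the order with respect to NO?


rate ∝ [NO]^n
rate ∝ [NO]^0
Order in NO: 0

0


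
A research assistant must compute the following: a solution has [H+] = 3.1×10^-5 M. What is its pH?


pH = -log10([H+]) = -log10(3.1×10^-5)
= 5 - log10(3.1)
= 5 - 0.49
= 4.51

4.51


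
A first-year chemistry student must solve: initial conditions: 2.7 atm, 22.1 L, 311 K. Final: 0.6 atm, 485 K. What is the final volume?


P1V1/T1 = P2V2/T2
V2 = P1V1T2/(T1P2)
= 2.7×22.1×485/(311×0.6)
= 155.091 L

155.091 L


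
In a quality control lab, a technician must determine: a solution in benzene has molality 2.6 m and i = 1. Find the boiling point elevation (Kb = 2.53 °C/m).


ΔTb = Kb × m × i
= 2.53 × 2.6 × 1
= 6.578 °C

6.578 °C


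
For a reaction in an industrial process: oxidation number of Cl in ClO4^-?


x + 4(-2) = -1, so x = +7
Oxidation number: +7

+7


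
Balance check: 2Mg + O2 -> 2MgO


Equation: 2Mg + O2 -> 2MgO
Check atoms: Mg: 2=2, O: 2=2
Balanced

Yes, balanced


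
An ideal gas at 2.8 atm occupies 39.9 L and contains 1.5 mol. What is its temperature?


PV = nRT  (R = 0.08206 L·atm/(mol·K))
T = PV/(nR) = 2.8×39.9/(1.5×0.08206)
= 111.72/0.123090
= 907.63 K

907.63 K


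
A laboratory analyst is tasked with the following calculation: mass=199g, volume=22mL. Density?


ρ = mass/volume
= 199/22
= 9.045 g/mL

9.045 g/mL


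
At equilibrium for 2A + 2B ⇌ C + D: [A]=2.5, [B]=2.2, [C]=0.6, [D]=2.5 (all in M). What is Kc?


Kc = [C][D]/([A]^2[B]^2)
= (0.6^1 × 2.5^1)/(2.5^2 × 2.2^2)
= 1.5/30.25
= 0.04959

0.04959


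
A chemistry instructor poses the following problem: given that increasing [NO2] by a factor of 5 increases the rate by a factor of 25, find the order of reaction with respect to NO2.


rate ∝ [NO2]^n
5^n = 25 → n = 2
Order in NO2: 2

2


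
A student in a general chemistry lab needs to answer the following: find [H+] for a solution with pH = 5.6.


[H+] = 10^(-pH) = 10^(-5.6)
= 2.51×10^-6 M

2.51×10^-6 M


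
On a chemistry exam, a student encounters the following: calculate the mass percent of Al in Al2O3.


M(Al2O3) = 2×26.98 + 3×16.0 = 101.96 g/mol
Mass of Al = 2 × 26.98 = 53.96 g/mol
% Al = 53.96/101.96 × 100 = 52.92%

52.92%


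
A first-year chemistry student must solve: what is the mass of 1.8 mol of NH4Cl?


M(NH4Cl) = 53.49 g/mol
mass = n × M = 1.8 × 53.49 = 96.28 g

96.28 g


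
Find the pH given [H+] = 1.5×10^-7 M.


pH = -log10([H+]) = -log10(1.5×10^-7)
= 7 - log10(1.5)
= 7 - 0.18
= 6.82

6.82


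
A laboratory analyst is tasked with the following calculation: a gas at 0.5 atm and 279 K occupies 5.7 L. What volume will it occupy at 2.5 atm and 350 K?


P1V1/T1 = P2V2/T2
V2 = P1V1T2/(T1P2)
= 0.5×5.7×350/(279×2.5)
= 1.43 L

1.43 L


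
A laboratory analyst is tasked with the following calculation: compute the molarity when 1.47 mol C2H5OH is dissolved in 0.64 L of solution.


M = n/V = 1.47/0.64 = 2.297 mol/L

2.297 M


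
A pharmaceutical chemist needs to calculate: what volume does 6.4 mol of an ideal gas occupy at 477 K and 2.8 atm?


PV = nRT  (R = 0.08206 L·atm/(mol·K))
V = nRT/P = 6.4×0.08206×477/2.8
= 89.469 L

89.469 L


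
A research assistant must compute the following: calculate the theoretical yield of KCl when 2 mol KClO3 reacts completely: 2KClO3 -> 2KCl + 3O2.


Mole ratio KCl:KClO3 = 2:2
n(KCl) = 2 × 2/2 = 2.000 mol
mass = 2.000 × 74.55 = 149.1 g

149.1 g


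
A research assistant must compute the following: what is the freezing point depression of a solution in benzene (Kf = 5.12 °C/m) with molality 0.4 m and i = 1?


ΔTf = Kf × m × i
= 5.12 × 0.4 × 1
= 2.048 °C

2.048 °C


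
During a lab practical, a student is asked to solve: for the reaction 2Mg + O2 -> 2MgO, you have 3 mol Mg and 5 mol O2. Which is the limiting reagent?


Mole ratio available / coefficient:
  Mg: 3/2 = 1.500
  O2: 5/1 = 5.000
Smaller ratio is limiting.

Mg


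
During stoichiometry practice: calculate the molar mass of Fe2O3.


M(Fe2O3) = 2×55.85 + 3×16.0
= 111.7 + 48.0
= 159.7 g/mol

159.7 g/mol


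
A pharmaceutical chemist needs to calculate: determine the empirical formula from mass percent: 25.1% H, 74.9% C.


Assume 100 g sample. Moles of each element:
  H: 25.1/1.008 = 24.901 mol
  C: 74.9/12.01 = 6.236 mol
Divide by smallest (6.236):
  H: 24.901/6.236 = 3.99
  C: 6.236/6.236 = 1.0
Empirical formula: CH4

CH4


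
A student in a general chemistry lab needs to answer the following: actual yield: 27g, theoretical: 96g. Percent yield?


% yield = actual/theoretical × 100
= 27/96 × 100
= 28.12%

28.12%


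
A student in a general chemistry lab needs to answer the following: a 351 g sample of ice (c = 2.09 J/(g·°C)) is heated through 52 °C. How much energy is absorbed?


q = mcΔT = 351 × 2.09 × 52
= 38146.68 J

38146.68 J


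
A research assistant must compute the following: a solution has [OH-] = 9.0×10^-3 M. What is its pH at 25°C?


pOH = -log10([OH-]) = -log10(9.0×10^-3)
= 3 - log10(9.0) = 2.05
pH = 14 - pOH = 14 - 2.05 = 11.95

11.95


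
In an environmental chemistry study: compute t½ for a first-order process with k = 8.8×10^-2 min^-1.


t½ = ln2/k = 0.693147/(8.8×10^-2 min^-1)
= 7.877 min

7.877 min


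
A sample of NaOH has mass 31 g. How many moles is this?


M(NaOH) = 40.0 g/mol
n = mass/M = 31/40.0 = 0.775 mol

0.775 mol


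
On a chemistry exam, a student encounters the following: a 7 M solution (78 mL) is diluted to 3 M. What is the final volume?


C1V1 = C2V2
7 × 78 = 3 × V2
V2 = 546/3 = 182.0 mL

182.0 mL


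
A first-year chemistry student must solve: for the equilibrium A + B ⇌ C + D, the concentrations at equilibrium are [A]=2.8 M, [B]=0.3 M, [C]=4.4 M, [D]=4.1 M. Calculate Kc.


Kc = [C][D]/([A][B])
= (4.4^1 × 4.1^1)/(2.8^1 × 0.3^1)
= 18.04/0.84
= 21.48

21.48


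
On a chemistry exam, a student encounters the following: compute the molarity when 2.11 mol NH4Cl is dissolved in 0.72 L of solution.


M = n/V = 2.11/0.72 = 2.931 mol/L

2.931 M


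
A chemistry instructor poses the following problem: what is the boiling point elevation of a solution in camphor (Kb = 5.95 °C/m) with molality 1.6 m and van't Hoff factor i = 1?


ΔTb = Kb × m × i
= 5.95 × 1.6 × 1
= 9.52 °C

9.52 °C


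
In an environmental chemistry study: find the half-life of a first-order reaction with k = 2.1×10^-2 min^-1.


t½ = ln2/k = 0.693147/(2.1×10^-2 min^-1)
= 33.01 min

33.01 min


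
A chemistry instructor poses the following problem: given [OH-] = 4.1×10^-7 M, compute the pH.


pOH = -log10([OH-]) = -log10(4.1×10^-7)
= 7 - log10(4.1) = 6.39
pH = 14 - pOH = 14 - 6.39 = 7.61

7.61


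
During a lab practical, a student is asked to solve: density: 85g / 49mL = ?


ρ = mass/volume
= 85/49
= 1.735 g/mL

1.735 g/mL


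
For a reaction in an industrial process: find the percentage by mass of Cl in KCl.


M(KCl) = 1×39.1 + 1×35.45 = 74.55 g/mol
Mass of Cl = 1 × 35.45 = 35.45 g/mol
% Cl = 35.45/74.55 × 100 = 47.55%

47.55%


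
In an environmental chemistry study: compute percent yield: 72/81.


% yield = actual/theoretical × 100
= 72/81 × 100
= 88.89%

88.89%


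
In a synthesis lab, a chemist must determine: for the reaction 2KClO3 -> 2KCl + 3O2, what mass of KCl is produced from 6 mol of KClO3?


Mole ratio KCl:KClO3 = 2:2
n(KCl) = 6 × 2/2 = 6.000 mol
mass = 6.000 × 74.55 = 447.3 g

447.3 g


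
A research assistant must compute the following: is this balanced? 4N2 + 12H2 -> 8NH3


Equation: 4N2 + 12H2 -> 8NH3
Check atoms: H: 24=24, N: 8=8
Balanced

Yes, balanced


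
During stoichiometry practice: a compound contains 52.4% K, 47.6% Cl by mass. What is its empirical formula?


Assume 100 g sample. Moles of each element:
  K: 52.4/39.1 = 1.34 mol
  Cl: 47.6/35.45 = 1.343 mol
Divide by smallest (1.34):
  K: 1.34/1.34 = 1.0
  Cl: 1.343/1.34 = 1.0
Empirical formula: KCl

KCl


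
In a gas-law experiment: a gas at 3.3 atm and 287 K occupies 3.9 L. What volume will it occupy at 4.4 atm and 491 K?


P1V1/T1 = P2V2/T2
V2 = P1V1T2/(T1P2)
= 3.3×3.9×491/(287×4.4)
= 5.004 L

5.004 L


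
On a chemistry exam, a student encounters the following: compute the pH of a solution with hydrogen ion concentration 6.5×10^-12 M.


pH = -log10([H+]) = -log10(6.5×10^-12)
= 12 - log10(6.5)
= 12 - 0.81
= 11.19

11.19


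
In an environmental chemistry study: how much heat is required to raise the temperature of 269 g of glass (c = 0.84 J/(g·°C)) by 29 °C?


q = mcΔT = 269 × 0.84 × 29
= 6552.84 J

6552.84 J


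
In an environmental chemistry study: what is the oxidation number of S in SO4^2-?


x + 4(-2) = -2, so x = +6
Oxidation number: +6

+6


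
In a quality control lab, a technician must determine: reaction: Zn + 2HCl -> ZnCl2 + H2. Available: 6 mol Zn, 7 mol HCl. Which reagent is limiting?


Mole ratio available / coefficient:
  Zn: 6/1 = 6.000
  HCl: 7/2 = 3.500
Smaller ratio is limiting.

HCl


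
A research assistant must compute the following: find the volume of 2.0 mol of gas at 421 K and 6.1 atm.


PV = nRT  (R = 0.08206 L·atm/(mol·K))
V = nRT/P = 2.0×0.08206×421/6.1
= 11.327 L

11.327 L


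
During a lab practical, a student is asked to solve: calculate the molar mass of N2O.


M(N2O) = 2×14.01 + 1×16.0
= 28.02 + 16.0
= 44.02 g/mol

44.02 g/mol


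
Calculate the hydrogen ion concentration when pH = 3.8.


[H+] = 10^(-pH) = 10^(-3.8)
= 1.58×10^-4 M

1.58×10^-4 M


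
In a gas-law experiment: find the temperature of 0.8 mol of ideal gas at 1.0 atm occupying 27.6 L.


PV = nRT  (R = 0.08206 L·atm/(mol·K))
T = PV/(nR) = 1.0×27.6/(0.8×0.08206)
= 27.60/0.065648
= 420.42 K

420.42 K


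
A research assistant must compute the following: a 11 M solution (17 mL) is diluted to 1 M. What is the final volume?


C1V1 = C2V2
11 × 17 = 1 × V2
V2 = 187/1 = 187.0 mL

187.0 mL


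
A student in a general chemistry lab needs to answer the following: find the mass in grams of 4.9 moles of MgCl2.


M(MgCl2) = 95.21 g/mol
mass = n × M = 4.9 × 95.21 = 466.53 g

466.53 g


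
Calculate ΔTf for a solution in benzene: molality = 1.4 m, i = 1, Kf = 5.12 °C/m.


ΔTf = Kf × m × i
= 5.12 × 1.4 × 1
= 7.168 °C

7.168 °C


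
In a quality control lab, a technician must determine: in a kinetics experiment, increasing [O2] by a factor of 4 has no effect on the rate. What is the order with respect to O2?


rate ∝ [O2]^n
rate ∝ [O2]^0
Order in O2: 0

0


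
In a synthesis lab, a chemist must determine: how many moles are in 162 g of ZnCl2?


M(ZnCl2) = 136.28 g/mol
n = mass/M = 162/136.28 = 1.1887 mol

1.1887 mol


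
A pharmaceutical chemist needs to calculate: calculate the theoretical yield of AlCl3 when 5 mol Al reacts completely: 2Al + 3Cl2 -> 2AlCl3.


Mole ratio AlCl3:Al = 2:2
n(AlCl3) = 5 × 2/2 = 5.000 mol
mass = 5.000 × 133.33 = 666.65 g

666.65 g


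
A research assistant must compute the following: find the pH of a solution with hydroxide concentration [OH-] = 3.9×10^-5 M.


pOH = -log10([OH-]) = -log10(3.9×10^-5)
= 5 - log10(3.9) = 4.41
pH = 14 - pOH = 14 - 4.41 = 9.59

9.59


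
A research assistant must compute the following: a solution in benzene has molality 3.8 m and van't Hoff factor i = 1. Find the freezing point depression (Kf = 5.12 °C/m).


ΔTf = Kf × m × i
= 5.12 × 3.8 × 1
= 19.456 °C

19.456 °C


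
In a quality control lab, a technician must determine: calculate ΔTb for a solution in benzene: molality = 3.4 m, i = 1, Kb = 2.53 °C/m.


ΔTb = Kb × m × i
= 2.53 × 3.4 × 1
= 8.602 °C

8.602 °C


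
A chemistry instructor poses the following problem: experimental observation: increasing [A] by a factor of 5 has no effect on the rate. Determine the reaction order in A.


rate ∝ [A]^n
rate ∝ [A]^0
Order in A: 0

0


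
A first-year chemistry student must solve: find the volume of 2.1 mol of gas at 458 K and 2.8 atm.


PV = nRT  (R = 0.08206 L·atm/(mol·K))
V = nRT/P = 2.1×0.08206×458/2.8
= 28.188 L

28.188 L


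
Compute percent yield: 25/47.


% yield = actual/theoretical × 100
= 25/47 × 100
= 53.19%

53.19%


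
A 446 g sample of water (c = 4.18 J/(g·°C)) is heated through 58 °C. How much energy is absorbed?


q = mcΔT = 446 × 4.18 × 58
= 108128.24 J

108128.24 J


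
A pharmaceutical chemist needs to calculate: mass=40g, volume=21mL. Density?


ρ = mass/volume
= 40/21
= 1.905 g/mL

1.905 g/mL


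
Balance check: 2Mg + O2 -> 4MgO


Equation: 2Mg + O2 -> 4MgO
Check atoms: Mg: 2≠4, O: 2≠4
Not balanced

No, not balanced


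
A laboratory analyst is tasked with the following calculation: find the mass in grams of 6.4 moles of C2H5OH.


M(C2H5OH) = 46.07 g/mol
mass = n × M = 6.4 × 46.07 = 294.85 g

294.85 g


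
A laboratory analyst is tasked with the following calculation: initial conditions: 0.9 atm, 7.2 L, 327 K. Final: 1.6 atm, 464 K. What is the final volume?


P1V1/T1 = P2V2/T2
V2 = P1V1T2/(T1P2)
= 0.9×7.2×464/(327×1.6)
= 5.747 L

5.747 L


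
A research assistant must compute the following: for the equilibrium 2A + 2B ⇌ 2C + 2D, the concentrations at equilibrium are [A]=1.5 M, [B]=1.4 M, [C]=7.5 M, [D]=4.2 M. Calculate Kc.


Kc = [C]^2[D]^2/([A]^2[B]^2)
= (7.5^2 × 4.2^2)/(1.5^2 × 1.4^2)
= 992.25/4.41
= 225.0

225.0


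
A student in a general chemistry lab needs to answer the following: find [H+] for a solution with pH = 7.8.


[H+] = 10^(-pH) = 10^(-7.8)
= 1.58×10^-8 M

1.58×10^-8 M


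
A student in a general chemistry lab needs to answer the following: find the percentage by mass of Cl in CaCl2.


M(CaCl2) = 1×40.08 + 2×35.45 = 110.98 g/mol
Mass of Cl = 2 × 35.45 = 70.90 g/mol
% Cl = 70.90/110.98 × 100 = 63.89%

63.89%


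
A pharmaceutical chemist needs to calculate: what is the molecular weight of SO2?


M(SO2) = 1×32.07 + 2×16.0
= 32.07 + 32.0
= 64.07 g/mol

64.07 g/mol


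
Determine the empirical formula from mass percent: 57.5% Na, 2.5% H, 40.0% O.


Assume 100 g sample. Moles of each element:
  Na: 57.5/22.99 = 2.501 mol
  H: 2.5/1.008 = 2.48 mol
  O: 40.0/16.0 = 2.5 mol
Divide by smallest (2.48):
  Na: 2.501/2.48 = 1.01
  H: 2.48/2.48 = 1.0
  O: 2.5/2.48 = 1.01
Empirical formula: NaOH

NaOH


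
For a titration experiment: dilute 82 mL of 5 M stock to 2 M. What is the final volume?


C1V1 = C2V2
5 × 82 = 2 × V2
V2 = 410/2 = 205.0 mL

205.0 mL


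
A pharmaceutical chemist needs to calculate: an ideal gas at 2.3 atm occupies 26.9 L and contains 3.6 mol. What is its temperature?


PV = nRT  (R = 0.08206 L·atm/(mol·K))
T = PV/(nR) = 2.3×26.9/(3.6×0.08206)
= 61.87/0.295416
= 209.43 K

209.43 K


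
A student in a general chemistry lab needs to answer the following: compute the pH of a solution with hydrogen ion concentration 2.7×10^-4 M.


pH = -log10([H+]) = -log10(2.7×10^-4)
= 4 - log10(2.7)
= 4 - 0.43
= 3.57

3.57


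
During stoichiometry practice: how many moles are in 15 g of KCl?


M(KCl) = 74.55 g/mol
n = mass/M = 15/74.55 = 0.2012 mol

0.2012 mol


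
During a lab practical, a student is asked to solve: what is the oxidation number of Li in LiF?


Group 1 metal: +1
Oxidation number: +1

+1


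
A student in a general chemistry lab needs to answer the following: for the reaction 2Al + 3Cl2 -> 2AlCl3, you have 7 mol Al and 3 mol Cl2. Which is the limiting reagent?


Mole ratio available / coefficient:
  Al: 7/2 = 3.500
  Cl2: 3/3 = 1.000
Smaller ratio is limiting.

Cl2


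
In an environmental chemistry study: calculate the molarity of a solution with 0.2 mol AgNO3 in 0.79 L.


M = n/V = 0.2/0.79 = 0.253 mol/L

0.253 M
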